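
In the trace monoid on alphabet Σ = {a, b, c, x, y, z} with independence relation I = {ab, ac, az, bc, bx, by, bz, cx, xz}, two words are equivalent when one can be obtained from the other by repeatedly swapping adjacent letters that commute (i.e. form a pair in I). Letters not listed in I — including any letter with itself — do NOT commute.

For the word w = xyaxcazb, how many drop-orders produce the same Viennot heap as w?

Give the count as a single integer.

drop 0:x onto floor
drop 1:y onto {0:x}
drop 2:a onto {1:y}
drop 3:x onto {2:a}
drop 4:c onto {1:y}
drop 5:a onto {3:x}
drop 6:z onto {4:c}
drop 7:b onto floor
ground layer = {0:x, 7:b}
drop-orders for the pieces not yet dropped (sum over which currently-grounded one goes next):
  1 to go: {5} 1  {6} 1  {7} 1
  2 to go: {3,5} 1  {4,6} 1  {5,6} 2  {5,7} 2  {6,7} 2
  3 to go: {2,3,5} 1  {3,5,6} 3  {3,5,7} 3  {4,5,6} 3  {4,6,7} 3  {5,6,7} 6
  4 to go: {2,3,5,6} 4  {2,3,5,7} 4  {3,4,5,6} 6  {3,5,6,7} 12  {4,5,6,7} 12
  5 to go: {2,3,4,5,6} 10  {2,3,5,6,7} 20  {3,4,5,6,7} 30
  6 to go: {1,2,3,4,5,6} 10  {2,3,4,5,6,7} 60
  if 0:x drops first: 70 orders
  if 7:b drops first: 10 orders
heap linearizations: 80

80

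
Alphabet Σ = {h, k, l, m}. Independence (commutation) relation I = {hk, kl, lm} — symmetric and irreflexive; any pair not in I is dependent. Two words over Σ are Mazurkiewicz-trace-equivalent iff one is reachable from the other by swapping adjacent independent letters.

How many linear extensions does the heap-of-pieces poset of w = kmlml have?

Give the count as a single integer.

#0=k has no predecessor
#1=m depends on [0:k]
#2=l has no predecessor
#3=m depends on [1:m]
#4=l depends on [2:l]
sources: [0:k, 2:l]
N(rest) = Σ N(rest − s) over sources s of rest; N(one piece) = 1:
  size 1 → [3]=1  [4]=1
  size 2 → [1,3]=1  [2,4]=1  [3,4]=2
  size 3 → [0,1,3]=1  [1,3,4]=3  [2,3,4]=3
  first=0(k) contributes 6
  first=2(l) contributes 4
|[w]| = 10

10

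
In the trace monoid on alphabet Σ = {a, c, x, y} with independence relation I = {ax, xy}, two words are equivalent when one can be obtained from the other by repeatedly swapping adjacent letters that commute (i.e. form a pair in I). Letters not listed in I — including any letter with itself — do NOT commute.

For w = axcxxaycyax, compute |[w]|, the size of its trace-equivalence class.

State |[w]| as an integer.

36

#0=a has no predecessor
#1=x has no predecessor
#2=c depends on [0:a, 1:x]
#3=x depends on [2:c]
#4=x depends on [3:x]
#5=a depends on [2:c]
#6=y depends on [5:a]
#7=c depends on [4:x, 6:y]
#8=y depends on [7:c]
#9=a depends on [8:y]
#10=x depends on [7:c]
sources: [0:a, 1:x]
N(rest) = Σ N(rest − s) over sources s of rest; N(one piece) = 1:
  size 1 → [9]=1  [10]=1
  size 2 → [8,9]=1  [9,10]=2
  size 3 → [8,9,10]=3
  size 4 → [7,8,9,10]=3
  size 5 → [4,7,8,9,10]=3  [6,7,8,9,10]=3
  size 6 → [3,4,7,8,9,10]=3  [4,6,7,8,9,10]=6  [5,6,7,8,9,10]=3
  size 7 → [3,4,6,7,8,9,10]=9  [4,5,6,7,8,9,10]=9
  size 8 → [3,4,5,6,7,8,9,10]=18
  size 9 → [2,3,4,5,6,7,8,9,10]=18
  first=0(a) contributes 18
  first=1(x) contributes 18
|[w]| = 36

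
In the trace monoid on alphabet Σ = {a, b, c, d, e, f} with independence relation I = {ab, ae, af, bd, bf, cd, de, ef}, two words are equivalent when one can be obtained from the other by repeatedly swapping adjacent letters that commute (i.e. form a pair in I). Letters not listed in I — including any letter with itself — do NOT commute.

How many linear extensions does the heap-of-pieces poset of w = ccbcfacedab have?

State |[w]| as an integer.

18

#0=c has no predecessor
#1=c depends on [0:c]
#2=b depends on [1:c]
#3=c depends on [2:b]
#4=f depends on [3:c]
#5=a depends on [3:c]
#6=c depends on [4:f, 5:a]
#7=e depends on [6:c]
#8=d depends on [4:f, 5:a]
#9=a depends on [6:c, 8:d]
#10=b depends on [7:e]
sources: [0:c]
N(rest) = Σ N(rest − s) over sources s of rest; N(one piece) = 1:
  size 1 → [9]=1  [10]=1
  size 2 → [7,10]=1  [8,9]=1  [9,10]=2
  size 3 → [7,9,10]=3  [8,9,10]=3
  size 4 → [6,7,9,10]=3  [7,8,9,10]=6
  size 5 → [6,7,8,9,10]=9
  size 6 → [4,6,7,8,9,10]=9  [5,6,7,8,9,10]=9
  size 7 → [4,5,6,7,8,9,10]=18
  size 8 → [3,4,5,6,7,8,9,10]=18
  size 9 → [2,3,4,5,6,7,8,9,10]=18
  first=0(c) contributes 18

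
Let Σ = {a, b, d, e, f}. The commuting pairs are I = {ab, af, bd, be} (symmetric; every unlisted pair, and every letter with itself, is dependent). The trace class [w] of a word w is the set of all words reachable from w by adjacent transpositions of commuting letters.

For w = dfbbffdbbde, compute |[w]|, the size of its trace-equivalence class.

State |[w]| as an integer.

piece 0:d — minimal
piece 1:f rests on {0:d}
piece 2:b rests on {1:f}
piece 3:b rests on {2:b}
piece 4:f rests on {3:b}
piece 5:f rests on {4:f}
piece 6:d rests on {5:f}
piece 7:b rests on {5:f}
piece 8:b rests on {7:b}
piece 9:d rests on {6:d}
piece 10:e rests on {9:d}
minimal pieces: {0:d}
ways to finish when only these pieces remain (= sum over removing one remaining piece with nothing left below it):
  1 left: {8}→1  {10}→1
  2 left: {7,8}→1  {8,10}→2  {9,10}→1
  3 left: {6,9,10}→1  {7,8,10}→3  {8,9,10}→3
  4 left: {6,8,9,10}→4  {7,8,9,10}→6
  5 left: {6,7,8,9,10}→10
  6 left: {5,6,7,8,9,10}→10
  7 left: {4,5,6,7,8,9,10}→10
  8 left: {3,4,5,6,7,8,9,10}→10
  9 left: {2,3,4,5,6,7,8,9,10}→10
  placing 0:d first → 10 extensions

10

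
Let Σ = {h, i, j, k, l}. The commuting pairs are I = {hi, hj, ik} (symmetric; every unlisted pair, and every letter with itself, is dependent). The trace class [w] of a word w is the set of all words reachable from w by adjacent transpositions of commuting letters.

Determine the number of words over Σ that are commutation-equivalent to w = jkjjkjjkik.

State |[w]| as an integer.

3

piece 0:j — minimal
piece 1:k rests on {0:j}
piece 2:j rests on {1:k}
piece 3:j rests on {2:j}
piece 4:k rests on {3:j}
piece 5:j rests on {4:k}
piece 6:j rests on {5:j}
piece 7:k rests on {6:j}
piece 8:i rests on {6:j}
piece 9:k rests on {7:k}
minimal pieces: {0:j}
ways to finish when only these pieces remain (= sum over removing one remaining piece with nothing left below it):
  1 left: {8}→1  {9}→1
  2 left: {7,9}→1  {8,9}→2
  3 left: {7,8,9}→3
  4 left: {6,7,8,9}→3
  5 left: {5,6,7,8,9}→3
  6 left: {4,5,6,7,8,9}→3
  7 left: {3,4,5,6,7,8,9}→3
  8 left: {2,3,4,5,6,7,8,9}→3
  placing 0:j first → 3 extensions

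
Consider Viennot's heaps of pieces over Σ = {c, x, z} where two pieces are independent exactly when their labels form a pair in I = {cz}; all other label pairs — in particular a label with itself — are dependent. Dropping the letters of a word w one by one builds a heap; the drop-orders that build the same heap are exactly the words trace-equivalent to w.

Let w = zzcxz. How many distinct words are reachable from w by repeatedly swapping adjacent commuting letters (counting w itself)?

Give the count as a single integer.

0(z) covers ∅
1(z) covers 0:z
2(c) covers ∅
3(x) covers 1:z, 2:c
4(z) covers 3:x
floor of heap: 0:z, 2:c
completions by unplaced set U, small U first (add the entries for U minus each lowest piece of U):
  |U|=1: {4}:1
  |U|=2: {3,4}:1
  |U|=3: {1,3,4}:1  {2,3,4}:1
  start at 0(z): 2
  start at 2(c): 1
sum over floor = 3

3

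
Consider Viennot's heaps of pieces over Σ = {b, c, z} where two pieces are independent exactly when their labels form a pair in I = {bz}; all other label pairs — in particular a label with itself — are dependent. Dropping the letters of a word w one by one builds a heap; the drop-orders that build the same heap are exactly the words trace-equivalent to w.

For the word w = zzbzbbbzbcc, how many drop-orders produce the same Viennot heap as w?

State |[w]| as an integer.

0(z) covers ∅
1(z) covers 0:z
2(b) covers ∅
3(z) covers 1:z
4(b) covers 2:b
5(b) covers 4:b
6(b) covers 5:b
7(z) covers 3:z
8(b) covers 6:b
9(c) covers 7:z, 8:b
10(c) covers 9:c
floor of heap: 0:z, 2:b
completions by unplaced set U, small U first (add the entries for U minus each lowest piece of U):
  |U|=1: {10}:1
  |U|=2: {9,10}:1
  |U|=3: {7,9,10}:1  {8,9,10}:1
  |U|=4: {3,7,9,10}:1  {6,8,9,10}:1  {7,8,9,10}:2
  |U|=5: {1,3,7,9,10}:1  {3,7,8,9,10}:3  {5,6,8,9,10}:1  {6,7,8,9,10}:3
  |U|=6: {0,1,3,7,9,10}:1  {1,3,7,8,9,10}:4  {3,6,7,8,9,10}:6  {4,5,6,8,9,10}:1  {5,6,7,8,9,10}:4
  |U|=7: {0,1,3,7,8,9,10}:5  {1,3,6,7,8,9,10}:10  {2,4,5,6,8,9,10}:1  {3,5,6,7,8,9,10}:10  {4,5,6,7,8,9,10}:5
  |U|=8: {0,1,3,6,7,8,9,10}:15  {1,3,5,6,7,8,9,10}:20  {2,4,5,6,7,8,9,10}:6  {3,4,5,6,7,8,9,10}:15
  |U|=9: {0,1,3,5,6,7,8,9,10}:35  {1,3,4,5,6,7,8,9,10}:35  {2,3,4,5,6,7,8,9,10}:21
  start at 0(z): 56
  start at 2(b): 70
sum over floor = 126

126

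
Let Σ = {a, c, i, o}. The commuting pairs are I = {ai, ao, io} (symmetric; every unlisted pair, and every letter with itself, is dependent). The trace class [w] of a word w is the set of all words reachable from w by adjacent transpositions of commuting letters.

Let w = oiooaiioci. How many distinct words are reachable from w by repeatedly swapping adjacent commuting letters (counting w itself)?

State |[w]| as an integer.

280

0(o) covers ∅
1(i) covers ∅
2(o) covers 0:o
3(o) covers 2:o
4(a) covers ∅
5(i) covers 1:i
6(i) covers 5:i
7(o) covers 3:o
8(c) covers 4:a, 6:i, 7:o
9(i) covers 8:c
floor of heap: 0:o, 1:i, 4:a
completions by unplaced set U, small U first (add the entries for U minus each lowest piece of U):
  |U|=1: {9}:1
  |U|=2: {8,9}:1
  |U|=3: {4,8,9}:1  {6,8,9}:1  {7,8,9}:1
  |U|=4: {3,7,8,9}:1  {4,6,8,9}:2  {4,7,8,9}:2  {5,6,8,9}:1  {6,7,8,9}:2
  |U|=5: {1,5,6,8,9}:1  {2,3,7,8,9}:1  {3,4,7,8,9}:3  {3,6,7,8,9}:3  {4,5,6,8,9}:3  {4,6,7,8,9}:6  {5,6,7,8,9}:3
  |U|=6: {0,2,3,7,8,9}:1  {1,4,5,6,8,9}:4  {1,5,6,7,8,9}:4  {2,3,4,7,8,9}:4  {2,3,6,7,8,9}:4  {3,4,6,7,8,9}:12  {3,5,6,7,8,9}:6  {4,5,6,7,8,9}:12
  |U|=7: {0,2,3,4,7,8,9}:5  {0,2,3,6,7,8,9}:5  {1,3,5,6,7,8,9}:10  {1,4,5,6,7,8,9}:20  {2,3,4,6,7,8,9}:20  {2,3,5,6,7,8,9}:10  {3,4,5,6,7,8,9}:30
  |U|=8: {0,2,3,4,6,7,8,9}:30  {0,2,3,5,6,7,8,9}:15  {1,2,3,5,6,7,8,9}:20  {1,3,4,5,6,7,8,9}:60  {2,3,4,5,6,7,8,9}:60
  start at 0(o): 140
  start at 1(i): 105
  start at 4(a): 35
sum over floor = 280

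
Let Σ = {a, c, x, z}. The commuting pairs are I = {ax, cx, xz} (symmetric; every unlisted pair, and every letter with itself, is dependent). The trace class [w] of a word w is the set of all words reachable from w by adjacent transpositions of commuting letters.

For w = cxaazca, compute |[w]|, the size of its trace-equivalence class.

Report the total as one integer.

#0=c has no predecessor
#1=x has no predecessor
#2=a depends on [0:c]
#3=a depends on [2:a]
#4=z depends on [3:a]
#5=c depends on [4:z]
#6=a depends on [5:c]
sources: [0:c, 1:x]
N(rest) = Σ N(rest − s) over sources s of rest; N(one piece) = 1:
  size 1 → [1]=1  [6]=1
  size 2 → [1,6]=2  [5,6]=1
  size 3 → [1,5,6]=3  [4,5,6]=1
  size 4 → [1,4,5,6]=4  [3,4,5,6]=1
  size 5 → [1,3,4,5,6]=5  [2,3,4,5,6]=1
  first=0(c) contributes 6
  first=1(x) contributes 1
|[w]| = 7

7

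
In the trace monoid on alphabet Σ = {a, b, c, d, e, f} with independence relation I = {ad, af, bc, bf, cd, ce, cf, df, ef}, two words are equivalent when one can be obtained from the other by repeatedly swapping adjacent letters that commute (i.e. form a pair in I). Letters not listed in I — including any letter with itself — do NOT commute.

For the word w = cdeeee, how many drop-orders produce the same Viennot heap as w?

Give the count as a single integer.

piece 0:c — minimal
piece 1:d — minimal
piece 2:e rests on {1:d}
piece 3:e rests on {2:e}
piece 4:e rests on {3:e}
piece 5:e rests on {4:e}
minimal pieces: {0:c, 1:d}
ways to finish when only these pieces remain (= sum over removing one remaining piece with nothing left below it):
  1 left: {0}→1  {5}→1
  2 left: {0,5}→2  {4,5}→1
  3 left: {0,4,5}→3  {3,4,5}→1
  4 left: {0,3,4,5}→4  {2,3,4,5}→1
  placing 0:c first → 1 extensions
  placing 1:d first → 5 extensions
total linear extensions = 6

6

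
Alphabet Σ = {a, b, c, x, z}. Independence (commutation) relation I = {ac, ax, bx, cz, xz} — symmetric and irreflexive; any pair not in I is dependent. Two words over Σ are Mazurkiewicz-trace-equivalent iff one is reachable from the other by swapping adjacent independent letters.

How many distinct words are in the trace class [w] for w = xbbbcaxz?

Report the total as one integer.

28

0(x) covers ∅
1(b) covers ∅
2(b) covers 1:b
3(b) covers 2:b
4(c) covers 0:x, 3:b
5(a) covers 3:b
6(x) covers 4:c
7(z) covers 5:a
floor of heap: 0:x, 1:b
completions by unplaced set U, small U first (add the entries for U minus each lowest piece of U):
  |U|=1: {6}:1  {7}:1
  |U|=2: {4,6}:1  {5,7}:1  {6,7}:2
  |U|=3: {0,4,6}:1  {4,6,7}:3  {5,6,7}:3
  |U|=4: {0,4,6,7}:4  {4,5,6,7}:6
  |U|=5: {0,4,5,6,7}:10  {3,4,5,6,7}:6
  |U|=6: {0,3,4,5,6,7}:16  {2,3,4,5,6,7}:6
  start at 0(x): 6
  start at 1(b): 22
sum over floor = 28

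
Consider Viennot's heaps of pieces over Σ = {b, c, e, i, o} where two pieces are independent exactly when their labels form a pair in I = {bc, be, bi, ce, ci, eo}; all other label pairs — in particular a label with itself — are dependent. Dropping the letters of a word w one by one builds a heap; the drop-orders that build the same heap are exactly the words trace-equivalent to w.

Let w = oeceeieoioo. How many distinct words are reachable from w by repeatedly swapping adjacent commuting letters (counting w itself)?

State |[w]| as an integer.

32

#0=o has no predecessor
#1=e has no predecessor
#2=c depends on [0:o]
#3=e depends on [1:e]
#4=e depends on [3:e]
#5=i depends on [0:o, 4:e]
#6=e depends on [5:i]
#7=o depends on [2:c, 5:i]
#8=i depends on [6:e, 7:o]
#9=o depends on [8:i]
#10=o depends on [9:o]
sources: [0:o, 1:e]
N(rest) = Σ N(rest − s) over sources s of rest; N(one piece) = 1:
  size 1 → [10]=1
  size 2 → [9,10]=1
  size 3 → [8,9,10]=1
  size 4 → [6,8,9,10]=1  [7,8,9,10]=1
  size 5 → [2,7,8,9,10]=1  [6,7,8,9,10]=2
  size 6 → [2,6,7,8,9,10]=3  [5,6,7,8,9,10]=2
  size 7 → [2,5,6,7,8,9,10]=5  [4,5,6,7,8,9,10]=2
  size 8 → [0,2,5,6,7,8,9,10]=5  [2,4,5,6,7,8,9,10]=7  [3,4,5,6,7,8,9,10]=2
  size 9 → [0,2,4,5,6,7,8,9,10]=12  [1,3,4,5,6,7,8,9,10]=2  [2,3,4,5,6,7,8,9,10]=9
  first=0(o) contributes 11
  first=1(e) contributes 21
|[w]| = 32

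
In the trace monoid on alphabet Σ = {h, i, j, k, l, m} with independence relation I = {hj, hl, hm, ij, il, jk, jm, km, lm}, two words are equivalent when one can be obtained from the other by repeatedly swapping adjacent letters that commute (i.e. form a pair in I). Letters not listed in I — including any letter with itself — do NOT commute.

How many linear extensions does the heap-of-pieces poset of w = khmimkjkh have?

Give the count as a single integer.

piece 0:k — minimal
piece 1:h rests on {0:k}
piece 2:m — minimal
piece 3:i rests on {1:h, 2:m}
piece 4:m rests on {3:i}
piece 5:k rests on {3:i}
piece 6:j — minimal
piece 7:k rests on {5:k}
piece 8:h rests on {7:k}
minimal pieces: {0:k, 2:m, 6:j}
ways to finish when only these pieces remain (= sum over removing one remaining piece with nothing left below it):
  1 left: {4}→1  {6}→1  {8}→1
  2 left: {4,6}→2  {4,8}→2  {6,8}→2  {7,8}→1
  3 left: {4,6,8}→6  {4,7,8}→3  {5,7,8}→1  {6,7,8}→3
  4 left: {4,5,7,8}→4  {4,6,7,8}→12  {5,6,7,8}→4
  5 left: {3,4,5,7,8}→4  {4,5,6,7,8}→20
  6 left: {1,3,4,5,7,8}→4  {2,3,4,5,7,8}→4  {3,4,5,6,7,8}→24
  7 left: {0,1,3,4,5,7,8}→4  {1,2,3,4,5,7,8}→8  {1,3,4,5,6,7,8}→28  {2,3,4,5,6,7,8}→28
  placing 0:k first → 64 extensions
  placing 2:m first → 32 extensions
  placing 6:j first → 12 extensions
total linear extensions = 108

108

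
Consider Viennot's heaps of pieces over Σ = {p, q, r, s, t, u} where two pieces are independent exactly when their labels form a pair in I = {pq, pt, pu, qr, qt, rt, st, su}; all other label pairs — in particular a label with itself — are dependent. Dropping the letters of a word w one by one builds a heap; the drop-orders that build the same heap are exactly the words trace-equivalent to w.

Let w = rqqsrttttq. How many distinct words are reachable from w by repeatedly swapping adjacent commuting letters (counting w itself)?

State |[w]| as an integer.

#0=r has no predecessor
#1=q has no predecessor
#2=q depends on [1:q]
#3=s depends on [0:r, 2:q]
#4=r depends on [3:s]
#5=t has no predecessor
#6=t depends on [5:t]
#7=t depends on [6:t]
#8=t depends on [7:t]
#9=q depends on [3:s]
sources: [0:r, 1:q, 5:t]
N(rest) = Σ N(rest − s) over sources s of rest; N(one piece) = 1:
  size 1 → [4]=1  [8]=1  [9]=1
  size 2 → [4,8]=2  [4,9]=2  [7,8]=1  [8,9]=2
  size 3 → [3,4,9]=2  [4,7,8]=3  [4,8,9]=6  [6,7,8]=1  [7,8,9]=3
  size 4 → [0,3,4,9]=2  [2,3,4,9]=2  [3,4,8,9]=8  [4,6,7,8]=4  [4,7,8,9]=12  [5,6,7,8]=1  [6,7,8,9]=4
  size 5 → [0,2,3,4,9]=4  [0,3,4,8,9]=10  [1,2,3,4,9]=2  [2,3,4,8,9]=10  [3,4,7,8,9]=20  [4,5,6,7,8]=5  [4,6,7,8,9]=20  [5,6,7,8,9]=5
  size 6 → [0,1,2,3,4,9]=6  [0,2,3,4,8,9]=24  [0,3,4,7,8,9]=30  [1,2,3,4,8,9]=12  [2,3,4,7,8,9]=30  [3,4,6,7,8,9]=40  [4,5,6,7,8,9]=30
  size 7 → [0,1,2,3,4,8,9]=42  [0,2,3,4,7,8,9]=84  [0,3,4,6,7,8,9]=70  [1,2,3,4,7,8,9]=42  [2,3,4,6,7,8,9]=70  [3,4,5,6,7,8,9]=70
  size 8 → [0,1,2,3,4,7,8,9]=168  [0,2,3,4,6,7,8,9]=224  [0,3,4,5,6,7,8,9]=140  [1,2,3,4,6,7,8,9]=112  [2,3,4,5,6,7,8,9]=140
  first=0(r) contributes 252
  first=1(q) contributes 504
  first=5(t) contributes 504
|[w]| = 1260

1260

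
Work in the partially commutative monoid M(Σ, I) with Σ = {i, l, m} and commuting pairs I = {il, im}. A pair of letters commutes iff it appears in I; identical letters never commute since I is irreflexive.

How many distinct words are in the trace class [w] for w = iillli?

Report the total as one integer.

0(i) covers ∅
1(i) covers 0:i
2(l) covers ∅
3(l) covers 2:l
4(l) covers 3:l
5(i) covers 1:i
floor of heap: 0:i, 2:l
completions by unplaced set U, small U first (add the entries for U minus each lowest piece of U):
  |U|=1: {4}:1  {5}:1
  |U|=2: {1,5}:1  {3,4}:1  {4,5}:2
  |U|=3: {0,1,5}:1  {1,4,5}:3  {2,3,4}:1  {3,4,5}:3
  |U|=4: {0,1,4,5}:4  {1,3,4,5}:6  {2,3,4,5}:4
  start at 0(i): 10
  start at 2(l): 10
sum over floor = 20

20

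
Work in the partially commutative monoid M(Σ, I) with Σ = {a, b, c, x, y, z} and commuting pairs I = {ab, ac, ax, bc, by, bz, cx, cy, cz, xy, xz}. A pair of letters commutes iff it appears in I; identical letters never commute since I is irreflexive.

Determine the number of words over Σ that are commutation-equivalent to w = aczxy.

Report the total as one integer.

20

#0=a has no predecessor
#1=c has no predecessor
#2=z depends on [0:a]
#3=x has no predecessor
#4=y depends on [2:z]
sources: [0:a, 1:c, 3:x]
N(rest) = Σ N(rest − s) over sources s of rest; N(one piece) = 1:
  size 1 → [1]=1  [3]=1  [4]=1
  size 2 → [1,3]=2  [1,4]=2  [2,4]=1  [3,4]=2
  size 3 → [0,2,4]=1  [1,2,4]=3  [1,3,4]=6  [2,3,4]=3
  first=0(a) contributes 12
  first=1(c) contributes 4
  first=3(x) contributes 4
|[w]| = 20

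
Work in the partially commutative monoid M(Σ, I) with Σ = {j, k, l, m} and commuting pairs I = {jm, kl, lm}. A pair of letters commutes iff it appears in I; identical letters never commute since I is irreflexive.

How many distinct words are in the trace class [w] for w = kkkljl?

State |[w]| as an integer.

4

0(k) covers ∅
1(k) covers 0:k
2(k) covers 1:k
3(l) covers ∅
4(j) covers 2:k, 3:l
5(l) covers 4:j
floor of heap: 0:k, 3:l
completions by unplaced set U, small U first (add the entries for U minus each lowest piece of U):
  |U|=1: {5}:1
  |U|=2: {4,5}:1
  |U|=3: {2,4,5}:1  {3,4,5}:1
  |U|=4: {1,2,4,5}:1  {2,3,4,5}:2
  start at 0(k): 3
  start at 3(l): 1
sum over floor = 4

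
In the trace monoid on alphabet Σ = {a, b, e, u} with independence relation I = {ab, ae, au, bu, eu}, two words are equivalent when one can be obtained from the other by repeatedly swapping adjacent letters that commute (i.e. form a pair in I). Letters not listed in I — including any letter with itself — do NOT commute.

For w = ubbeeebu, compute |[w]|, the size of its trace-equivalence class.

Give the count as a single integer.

28

0(u) covers ∅
1(b) covers ∅
2(b) covers 1:b
3(e) covers 2:b
4(e) covers 3:e
5(e) covers 4:e
6(b) covers 5:e
7(u) covers 0:u
floor of heap: 0:u, 1:b
completions by unplaced set U, small U first (add the entries for U minus each lowest piece of U):
  |U|=1: {6}:1  {7}:1
  |U|=2: {0,7}:1  {5,6}:1  {6,7}:2
  |U|=3: {0,6,7}:3  {4,5,6}:1  {5,6,7}:3
  |U|=4: {0,5,6,7}:6  {3,4,5,6}:1  {4,5,6,7}:4
  |U|=5: {0,4,5,6,7}:10  {2,3,4,5,6}:1  {3,4,5,6,7}:5
  |U|=6: {0,3,4,5,6,7}:15  {1,2,3,4,5,6}:1  {2,3,4,5,6,7}:6
  start at 0(u): 7
  start at 1(b): 21
sum over floor = 28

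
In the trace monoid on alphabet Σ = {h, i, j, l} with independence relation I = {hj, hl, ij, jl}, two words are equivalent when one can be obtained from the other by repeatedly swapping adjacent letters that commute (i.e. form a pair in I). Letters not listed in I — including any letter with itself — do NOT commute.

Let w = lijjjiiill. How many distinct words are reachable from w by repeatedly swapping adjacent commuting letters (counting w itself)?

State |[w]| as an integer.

120

drop 0:l onto floor
drop 1:i onto {0:l}
drop 2:j onto floor
drop 3:j onto {2:j}
drop 4:j onto {3:j}
drop 5:i onto {1:i}
drop 6:i onto {5:i}
drop 7:i onto {6:i}
drop 8:l onto {7:i}
drop 9:l onto {8:l}
ground layer = {0:l, 2:j}
drop-orders for the pieces not yet dropped (sum over which currently-grounded one goes next):
  1 to go: {4} 1  {9} 1
  2 to go: {3,4} 1  {4,9} 2  {8,9} 1
  3 to go: {2,3,4} 1  {3,4,9} 3  {4,8,9} 3  {7,8,9} 1
  4 to go: {2,3,4,9} 4  {3,4,8,9} 6  {4,7,8,9} 4  {6,7,8,9} 1
  5 to go: {2,3,4,8,9} 10  {3,4,7,8,9} 10  {4,6,7,8,9} 5  {5,6,7,8,9} 1
  6 to go: {1,5,6,7,8,9} 1  {2,3,4,7,8,9} 20  {3,4,6,7,8,9} 15  {4,5,6,7,8,9} 6
  7 to go: {0,1,5,6,7,8,9} 1  {1,4,5,6,7,8,9} 7  {2,3,4,6,7,8,9} 35  {3,4,5,6,7,8,9} 21
  8 to go: {0,1,4,5,6,7,8,9} 8  {1,3,4,5,6,7,8,9} 28  {2,3,4,5,6,7,8,9} 56
  if 0:l drops first: 84 orders
  if 2:j drops first: 36 orders
heap linearizations: 120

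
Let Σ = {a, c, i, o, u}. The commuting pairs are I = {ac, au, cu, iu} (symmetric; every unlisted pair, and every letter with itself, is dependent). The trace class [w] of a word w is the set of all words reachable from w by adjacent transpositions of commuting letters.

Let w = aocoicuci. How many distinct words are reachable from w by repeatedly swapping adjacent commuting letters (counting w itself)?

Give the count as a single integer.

piece 0:a — minimal
piece 1:o rests on {0:a}
piece 2:c rests on {1:o}
piece 3:o rests on {2:c}
piece 4:i rests on {3:o}
piece 5:c rests on {4:i}
piece 6:u rests on {3:o}
piece 7:c rests on {5:c}
piece 8:i rests on {7:c}
minimal pieces: {0:a}
ways to finish when only these pieces remain (= sum over removing one remaining piece with nothing left below it):
  1 left: {6}→1  {8}→1
  2 left: {6,8}→2  {7,8}→1
  3 left: {5,7,8}→1  {6,7,8}→3
  4 left: {4,5,7,8}→1  {5,6,7,8}→4
  5 left: {4,5,6,7,8}→5
  6 left: {3,4,5,6,7,8}→5
  7 left: {2,3,4,5,6,7,8}→5
  placing 0:a first → 5 extensions

5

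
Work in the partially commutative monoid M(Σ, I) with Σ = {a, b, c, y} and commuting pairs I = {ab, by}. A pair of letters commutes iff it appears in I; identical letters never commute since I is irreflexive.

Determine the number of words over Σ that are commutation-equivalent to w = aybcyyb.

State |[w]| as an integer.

drop 0:a onto floor
drop 1:y onto {0:a}
drop 2:b onto floor
drop 3:c onto {1:y, 2:b}
drop 4:y onto {3:c}
drop 5:y onto {4:y}
drop 6:b onto {3:c}
ground layer = {0:a, 2:b}
drop-orders for the pieces not yet dropped (sum over which currently-grounded one goes next):
  1 to go: {5} 1  {6} 1
  2 to go: {4,5} 1  {5,6} 2
  3 to go: {4,5,6} 3
  4 to go: {3,4,5,6} 3
  5 to go: {1,3,4,5,6} 3  {2,3,4,5,6} 3
  if 0:a drops first: 6 orders
  if 2:b drops first: 3 orders
heap linearizations: 9

9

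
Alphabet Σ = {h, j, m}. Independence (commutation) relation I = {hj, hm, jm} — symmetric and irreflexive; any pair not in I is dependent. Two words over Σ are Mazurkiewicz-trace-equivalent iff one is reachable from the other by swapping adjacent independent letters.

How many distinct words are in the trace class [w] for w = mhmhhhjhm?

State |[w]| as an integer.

drop 0:m onto floor
drop 1:h onto floor
drop 2:m onto {0:m}
drop 3:h onto {1:h}
drop 4:h onto {3:h}
drop 5:h onto {4:h}
drop 6:j onto floor
drop 7:h onto {5:h}
drop 8:m onto {2:m}
ground layer = {0:m, 1:h, 6:j}
drop-orders for the pieces not yet dropped (sum over which currently-grounded one goes next):
  1 to go: {6} 1  {7} 1  {8} 1
  2 to go: {2,8} 1  {5,7} 1  {6,7} 2  {6,8} 2  {7,8} 2
  3 to go: {0,2,8} 1  {2,6,8} 3  {2,7,8} 3  {4,5,7} 1  {5,6,7} 3  {5,7,8} 3  {6,7,8} 6
  4 to go: {0,2,6,8} 4  {0,2,7,8} 4  {2,5,7,8} 6  {2,6,7,8} 12  {3,4,5,7} 1  {4,5,6,7} 4  {4,5,7,8} 4  {5,6,7,8} 12
  5 to go: {0,2,5,7,8} 10  {0,2,6,7,8} 20  {1,3,4,5,7} 1  {2,4,5,7,8} 10  {2,5,6,7,8} 30  {3,4,5,6,7} 5  {3,4,5,7,8} 5  {4,5,6,7,8} 20
  6 to go: {0,2,4,5,7,8} 20  {0,2,5,6,7,8} 60  {1,3,4,5,6,7} 6  {1,3,4,5,7,8} 6  {2,3,4,5,7,8} 15  {2,4,5,6,7,8} 60  {3,4,5,6,7,8} 30
  7 to go: {0,2,3,4,5,7,8} 35  {0,2,4,5,6,7,8} 140  {1,2,3,4,5,7,8} 21  {1,3,4,5,6,7,8} 42  {2,3,4,5,6,7,8} 105
  if 0:m drops first: 168 orders
  if 1:h drops first: 280 orders
  if 6:j drops first: 56 orders
heap linearizations: 504

504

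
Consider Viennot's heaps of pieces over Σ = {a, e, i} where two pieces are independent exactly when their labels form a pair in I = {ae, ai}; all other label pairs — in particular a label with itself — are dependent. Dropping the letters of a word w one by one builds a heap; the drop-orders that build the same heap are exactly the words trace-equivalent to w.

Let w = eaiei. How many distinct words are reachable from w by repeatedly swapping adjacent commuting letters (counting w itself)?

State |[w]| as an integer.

5

drop 0:e onto floor
drop 1:a onto floor
drop 2:i onto {0:e}
drop 3:e onto {2:i}
drop 4:i onto {3:e}
ground layer = {0:e, 1:a}
drop-orders for the pieces not yet dropped (sum over which currently-grounded one goes next):
  1 to go: {1} 1  {4} 1
  2 to go: {1,4} 2  {3,4} 1
  3 to go: {1,3,4} 3  {2,3,4} 1
  if 0:e drops first: 4 orders
  if 1:a drops first: 1 orders
heap linearizations: 5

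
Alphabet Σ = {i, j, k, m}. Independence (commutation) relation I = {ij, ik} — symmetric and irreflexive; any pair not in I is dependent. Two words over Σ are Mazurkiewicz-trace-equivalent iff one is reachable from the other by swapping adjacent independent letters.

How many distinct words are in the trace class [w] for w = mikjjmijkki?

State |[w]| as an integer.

40

0(m) covers ∅
1(i) covers 0:m
2(k) covers 0:m
3(j) covers 2:k
4(j) covers 3:j
5(m) covers 1:i, 4:j
6(i) covers 5:m
7(j) covers 5:m
8(k) covers 7:j
9(k) covers 8:k
10(i) covers 6:i
floor of heap: 0:m
completions by unplaced set U, small U first (add the entries for U minus each lowest piece of U):
  |U|=1: {9}:1  {10}:1
  |U|=2: {6,10}:1  {8,9}:1  {9,10}:2
  |U|=3: {6,9,10}:3  {7,8,9}:1  {8,9,10}:3
  |U|=4: {6,8,9,10}:6  {7,8,9,10}:4
  |U|=5: {6,7,8,9,10}:10
  |U|=6: {5,6,7,8,9,10}:10
  |U|=7: {1,5,6,7,8,9,10}:10  {4,5,6,7,8,9,10}:10
  |U|=8: {1,4,5,6,7,8,9,10}:20  {3,4,5,6,7,8,9,10}:10
  |U|=9: {1,3,4,5,6,7,8,9,10}:30  {2,3,4,5,6,7,8,9,10}:10
  start at 0(m): 40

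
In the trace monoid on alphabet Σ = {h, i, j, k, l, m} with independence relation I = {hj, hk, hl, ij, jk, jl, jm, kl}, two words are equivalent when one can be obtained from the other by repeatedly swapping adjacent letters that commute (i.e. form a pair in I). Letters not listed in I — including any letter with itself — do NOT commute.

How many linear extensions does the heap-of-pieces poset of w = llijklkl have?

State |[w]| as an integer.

48

#0=l has no predecessor
#1=l depends on [0:l]
#2=i depends on [1:l]
#3=j has no predecessor
#4=k depends on [2:i]
#5=l depends on [2:i]
#6=k depends on [4:k]
#7=l depends on [5:l]
sources: [0:l, 3:j]
N(rest) = Σ N(rest − s) over sources s of rest; N(one piece) = 1:
  size 1 → [3]=1  [6]=1  [7]=1
  size 2 → [3,6]=2  [3,7]=2  [4,6]=1  [5,7]=1  [6,7]=2
  size 3 → [3,4,6]=3  [3,5,7]=3  [3,6,7]=6  [4,6,7]=3  [5,6,7]=3
  size 4 → [3,4,6,7]=12  [3,5,6,7]=12  [4,5,6,7]=6
  size 5 → [2,4,5,6,7]=6  [3,4,5,6,7]=30
  size 6 → [1,2,4,5,6,7]=6  [2,3,4,5,6,7]=36
  first=0(l) contributes 42
  first=3(j) contributes 6
|[w]| = 48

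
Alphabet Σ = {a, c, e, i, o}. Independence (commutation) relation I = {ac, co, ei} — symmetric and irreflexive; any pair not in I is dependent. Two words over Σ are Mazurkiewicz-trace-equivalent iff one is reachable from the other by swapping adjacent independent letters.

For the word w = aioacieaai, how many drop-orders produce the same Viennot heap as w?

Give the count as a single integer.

6

#0=a has no predecessor
#1=i depends on [0:a]
#2=o depends on [1:i]
#3=a depends on [2:o]
#4=c depends on [1:i]
#5=i depends on [3:a, 4:c]
#6=e depends on [3:a, 4:c]
#7=a depends on [5:i, 6:e]
#8=a depends on [7:a]
#9=i depends on [8:a]
sources: [0:a]
N(rest) = Σ N(rest − s) over sources s of rest; N(one piece) = 1:
  size 1 → [9]=1
  size 2 → [8,9]=1
  size 3 → [7,8,9]=1
  size 4 → [5,7,8,9]=1  [6,7,8,9]=1
  size 5 → [5,6,7,8,9]=2
  size 6 → [3,5,6,7,8,9]=2  [4,5,6,7,8,9]=2
  size 7 → [2,3,5,6,7,8,9]=2  [3,4,5,6,7,8,9]=4
  size 8 → [2,3,4,5,6,7,8,9]=6
  first=0(a) contributes 6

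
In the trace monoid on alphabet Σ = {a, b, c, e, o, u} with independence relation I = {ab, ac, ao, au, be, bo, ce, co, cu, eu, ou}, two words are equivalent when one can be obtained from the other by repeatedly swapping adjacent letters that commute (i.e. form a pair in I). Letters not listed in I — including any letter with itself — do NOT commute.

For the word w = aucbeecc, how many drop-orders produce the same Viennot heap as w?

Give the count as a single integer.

112

piece 0:a — minimal
piece 1:u — minimal
piece 2:c — minimal
piece 3:b rests on {1:u, 2:c}
piece 4:e rests on {0:a}
piece 5:e rests on {4:e}
piece 6:c rests on {3:b}
piece 7:c rests on {6:c}
minimal pieces: {0:a, 1:u, 2:c}
ways to finish when only these pieces remain (= sum over removing one remaining piece with nothing left below it):
  1 left: {5}→1  {7}→1
  2 left: {4,5}→1  {5,7}→2  {6,7}→1
  3 left: {0,4,5}→1  {3,6,7}→1  {4,5,7}→3  {5,6,7}→3
  4 left: {0,4,5,7}→4  {1,3,6,7}→1  {2,3,6,7}→1  {3,5,6,7}→4  {4,5,6,7}→6
  5 left: {0,4,5,6,7}→10  {1,2,3,6,7}→2  {1,3,5,6,7}→5  {2,3,5,6,7}→5  {3,4,5,6,7}→10
  6 left: {0,3,4,5,6,7}→20  {1,2,3,5,6,7}→12  {1,3,4,5,6,7}→15  {2,3,4,5,6,7}→15
  placing 0:a first → 42 extensions
  placing 1:u first → 35 extensions
  placing 2:c first → 35 extensions
total linear extensions = 112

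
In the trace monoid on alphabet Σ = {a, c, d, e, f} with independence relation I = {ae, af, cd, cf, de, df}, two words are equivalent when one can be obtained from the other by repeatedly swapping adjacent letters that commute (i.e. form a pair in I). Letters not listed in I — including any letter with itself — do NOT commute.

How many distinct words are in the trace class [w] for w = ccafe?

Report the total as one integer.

0(c) covers ∅
1(c) covers 0:c
2(a) covers 1:c
3(f) covers ∅
4(e) covers 1:c, 3:f
floor of heap: 0:c, 3:f
completions by unplaced set U, small U first (add the entries for U minus each lowest piece of U):
  |U|=1: {2}:1  {4}:1
  |U|=2: {2,4}:2  {3,4}:1
  |U|=3: {1,2,4}:2  {2,3,4}:3
  start at 0(c): 5
  start at 3(f): 2
sum over floor = 7

7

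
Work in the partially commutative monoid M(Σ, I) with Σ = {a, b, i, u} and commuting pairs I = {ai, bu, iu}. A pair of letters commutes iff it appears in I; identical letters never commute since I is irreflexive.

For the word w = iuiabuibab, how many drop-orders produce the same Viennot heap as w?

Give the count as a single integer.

#0=i has no predecessor
#1=u has no predecessor
#2=i depends on [0:i]
#3=a depends on [1:u]
#4=b depends on [2:i, 3:a]
#5=u depends on [3:a]
#6=i depends on [4:b]
#7=b depends on [6:i]
#8=a depends on [5:u, 7:b]
#9=b depends on [8:a]
sources: [0:i, 1:u]
N(rest) = Σ N(rest − s) over sources s of rest; N(one piece) = 1:
  size 1 → [9]=1
  size 2 → [8,9]=1
  size 3 → [5,8,9]=1  [7,8,9]=1
  size 4 → [5,7,8,9]=2  [6,7,8,9]=1
  size 5 → [4,6,7,8,9]=1  [5,6,7,8,9]=3
  size 6 → [2,4,6,7,8,9]=1  [4,5,6,7,8,9]=4
  size 7 → [0,2,4,6,7,8,9]=1  [2,4,5,6,7,8,9]=5  [3,4,5,6,7,8,9]=4
  size 8 → [0,2,4,5,6,7,8,9]=6  [1,3,4,5,6,7,8,9]=4  [2,3,4,5,6,7,8,9]=9
  first=0(i) contributes 13
  first=1(u) contributes 15
|[w]| = 28

28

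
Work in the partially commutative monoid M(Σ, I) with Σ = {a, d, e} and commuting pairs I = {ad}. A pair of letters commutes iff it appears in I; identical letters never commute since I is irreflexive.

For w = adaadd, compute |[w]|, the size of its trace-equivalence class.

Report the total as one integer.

piece 0:a — minimal
piece 1:d — minimal
piece 2:a rests on {0:a}
piece 3:a rests on {2:a}
piece 4:d rests on {1:d}
piece 5:d rests on {4:d}
minimal pieces: {0:a, 1:d}
ways to finish when only these pieces remain (= sum over removing one remaining piece with nothing left below it):
  1 left: {3}→1  {5}→1
  2 left: {2,3}→1  {3,5}→2  {4,5}→1
  3 left: {0,2,3}→1  {1,4,5}→1  {2,3,5}→3  {3,4,5}→3
  4 left: {0,2,3,5}→4  {1,3,4,5}→4  {2,3,4,5}→6
  placing 0:a first → 10 extensions
  placing 1:d first → 10 extensions
total linear extensions = 20

20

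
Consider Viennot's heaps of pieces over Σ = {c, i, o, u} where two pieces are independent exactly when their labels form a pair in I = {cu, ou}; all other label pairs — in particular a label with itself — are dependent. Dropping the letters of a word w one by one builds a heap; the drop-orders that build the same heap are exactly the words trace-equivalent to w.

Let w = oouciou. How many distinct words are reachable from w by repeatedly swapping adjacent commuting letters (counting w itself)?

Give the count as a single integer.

0(o) covers ∅
1(o) covers 0:o
2(u) covers ∅
3(c) covers 1:o
4(i) covers 2:u, 3:c
5(o) covers 4:i
6(u) covers 4:i
floor of heap: 0:o, 2:u
completions by unplaced set U, small U first (add the entries for U minus each lowest piece of U):
  |U|=1: {5}:1  {6}:1
  |U|=2: {5,6}:2
  |U|=3: {4,5,6}:2
  |U|=4: {2,4,5,6}:2  {3,4,5,6}:2
  |U|=5: {1,3,4,5,6}:2  {2,3,4,5,6}:4
  start at 0(o): 6
  start at 2(u): 2
sum over floor = 8

8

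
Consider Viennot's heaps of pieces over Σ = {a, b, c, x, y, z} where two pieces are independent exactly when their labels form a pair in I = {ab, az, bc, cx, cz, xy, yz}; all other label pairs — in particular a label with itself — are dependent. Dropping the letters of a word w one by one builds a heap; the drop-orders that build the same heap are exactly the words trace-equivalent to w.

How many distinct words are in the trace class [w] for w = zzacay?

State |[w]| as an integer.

0(z) covers ∅
1(z) covers 0:z
2(a) covers ∅
3(c) covers 2:a
4(a) covers 3:c
5(y) covers 4:a
floor of heap: 0:z, 2:a
completions by unplaced set U, small U first (add the entries for U minus each lowest piece of U):
  |U|=1: {1}:1  {5}:1
  |U|=2: {0,1}:1  {1,5}:2  {4,5}:1
  |U|=3: {0,1,5}:3  {1,4,5}:3  {3,4,5}:1
  |U|=4: {0,1,4,5}:6  {1,3,4,5}:4  {2,3,4,5}:1
  start at 0(z): 5
  start at 2(a): 10
sum over floor = 15

15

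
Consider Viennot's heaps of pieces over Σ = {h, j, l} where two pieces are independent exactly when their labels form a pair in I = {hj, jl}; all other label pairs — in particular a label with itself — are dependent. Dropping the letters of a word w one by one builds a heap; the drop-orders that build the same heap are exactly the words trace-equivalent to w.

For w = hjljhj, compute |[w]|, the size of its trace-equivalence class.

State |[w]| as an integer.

20

drop 0:h onto floor
drop 1:j onto floor
drop 2:l onto {0:h}
drop 3:j onto {1:j}
drop 4:h onto {2:l}
drop 5:j onto {3:j}
ground layer = {0:h, 1:j}
drop-orders for the pieces not yet dropped (sum over which currently-grounded one goes next):
  1 to go: {4} 1  {5} 1
  2 to go: {2,4} 1  {3,5} 1  {4,5} 2
  3 to go: {0,2,4} 1  {1,3,5} 1  {2,4,5} 3  {3,4,5} 3
  4 to go: {0,2,4,5} 4  {1,3,4,5} 4  {2,3,4,5} 6
  if 0:h drops first: 10 orders
  if 1:j drops first: 10 orders
heap linearizations: 20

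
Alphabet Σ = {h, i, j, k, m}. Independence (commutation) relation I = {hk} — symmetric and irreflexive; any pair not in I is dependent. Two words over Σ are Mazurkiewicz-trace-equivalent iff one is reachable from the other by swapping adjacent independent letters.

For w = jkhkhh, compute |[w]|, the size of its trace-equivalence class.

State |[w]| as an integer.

0(j) covers ∅
1(k) covers 0:j
2(h) covers 0:j
3(k) covers 1:k
4(h) covers 2:h
5(h) covers 4:h
floor of heap: 0:j
completions by unplaced set U, small U first (add the entries for U minus each lowest piece of U):
  |U|=1: {3}:1  {5}:1
  |U|=2: {1,3}:1  {3,5}:2  {4,5}:1
  |U|=3: {1,3,5}:3  {2,4,5}:1  {3,4,5}:3
  |U|=4: {1,3,4,5}:6  {2,3,4,5}:4
  start at 0(j): 10

10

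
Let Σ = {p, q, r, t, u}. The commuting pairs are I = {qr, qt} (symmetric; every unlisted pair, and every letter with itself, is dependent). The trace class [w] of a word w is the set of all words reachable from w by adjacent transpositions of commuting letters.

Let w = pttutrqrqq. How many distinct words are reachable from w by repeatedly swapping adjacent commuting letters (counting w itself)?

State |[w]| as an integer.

20

0(p) covers ∅
1(t) covers 0:p
2(t) covers 1:t
3(u) covers 2:t
4(t) covers 3:u
5(r) covers 4:t
6(q) covers 3:u
7(r) covers 5:r
8(q) covers 6:q
9(q) covers 8:q
floor of heap: 0:p
completions by unplaced set U, small U first (add the entries for U minus each lowest piece of U):
  |U|=1: {7}:1  {9}:1
  |U|=2: {5,7}:1  {7,9}:2  {8,9}:1
  |U|=3: {4,5,7}:1  {5,7,9}:3  {6,8,9}:1  {7,8,9}:3
  |U|=4: {4,5,7,9}:4  {5,7,8,9}:6  {6,7,8,9}:4
  |U|=5: {4,5,7,8,9}:10  {5,6,7,8,9}:10
  |U|=6: {4,5,6,7,8,9}:20
  |U|=7: {3,4,5,6,7,8,9}:20
  |U|=8: {2,3,4,5,6,7,8,9}:20
  start at 0(p): 20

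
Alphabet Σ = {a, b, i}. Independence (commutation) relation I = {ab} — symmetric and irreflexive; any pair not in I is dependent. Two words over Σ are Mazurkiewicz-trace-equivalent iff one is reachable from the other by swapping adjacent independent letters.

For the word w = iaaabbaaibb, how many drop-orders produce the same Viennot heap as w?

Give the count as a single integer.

21

piece 0:i — minimal
piece 1:a rests on {0:i}
piece 2:a rests on {1:a}
piece 3:a rests on {2:a}
piece 4:b rests on {0:i}
piece 5:b rests on {4:b}
piece 6:a rests on {3:a}
piece 7:a rests on {6:a}
piece 8:i rests on {5:b, 7:a}
piece 9:b rests on {8:i}
piece 10:b rests on {9:b}
minimal pieces: {0:i}
ways to finish when only these pieces remain (= sum over removing one remaining piece with nothing left below it):
  1 left: {10}→1
  2 left: {9,10}→1
  3 left: {8,9,10}→1
  4 left: {5,8,9,10}→1  {7,8,9,10}→1
  5 left: {4,5,8,9,10}→1  {5,7,8,9,10}→2  {6,7,8,9,10}→1
  6 left: {3,6,7,8,9,10}→1  {4,5,7,8,9,10}→3  {5,6,7,8,9,10}→3
  7 left: {2,3,6,7,8,9,10}→1  {3,5,6,7,8,9,10}→4  {4,5,6,7,8,9,10}→6
  8 left: {1,2,3,6,7,8,9,10}→1  {2,3,5,6,7,8,9,10}→5  {3,4,5,6,7,8,9,10}→10
  9 left: {1,2,3,5,6,7,8,9,10}→6  {2,3,4,5,6,7,8,9,10}→15
  placing 0:i first → 21 extensions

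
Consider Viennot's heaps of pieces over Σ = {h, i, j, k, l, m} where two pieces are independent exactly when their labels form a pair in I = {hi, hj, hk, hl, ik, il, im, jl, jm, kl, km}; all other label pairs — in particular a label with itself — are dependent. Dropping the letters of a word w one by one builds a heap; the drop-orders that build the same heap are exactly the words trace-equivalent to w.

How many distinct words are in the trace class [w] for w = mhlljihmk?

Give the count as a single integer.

piece 0:m — minimal
piece 1:h rests on {0:m}
piece 2:l rests on {0:m}
piece 3:l rests on {2:l}
piece 4:j — minimal
piece 5:i rests on {4:j}
piece 6:h rests on {1:h}
piece 7:m rests on {3:l, 6:h}
piece 8:k rests on {4:j}
minimal pieces: {0:m, 4:j}
ways to finish when only these pieces remain (= sum over removing one remaining piece with nothing left below it):
  1 left: {5}→1  {7}→1  {8}→1
  2 left: {3,7}→1  {5,7}→2  {5,8}→2  {6,7}→1  {7,8}→2
  3 left: {1,6,7}→1  {2,3,7}→1  {3,5,7}→3  {3,6,7}→2  {3,7,8}→3  {4,5,8}→2  {5,6,7}→3  {5,7,8}→6  {6,7,8}→3
  4 left: {1,3,6,7}→3  {1,5,6,7}→4  {1,6,7,8}→4  {2,3,5,7}→4  {2,3,6,7}→3  {2,3,7,8}→4  {3,5,6,7}→8  {3,5,7,8}→12  {3,6,7,8}→8  {4,5,7,8}→8  {5,6,7,8}→12
  5 left: {1,2,3,6,7}→6  {1,3,5,6,7}→15  {1,3,6,7,8}→15  {1,5,6,7,8}→20  {2,3,5,6,7}→15  {2,3,5,7,8}→20  {2,3,6,7,8}→15  {3,4,5,7,8}→20  {3,5,6,7,8}→40  {4,5,6,7,8}→20
  6 left: {0,1,2,3,6,7}→6  {1,2,3,5,6,7}→36  {1,2,3,6,7,8}→36  {1,3,5,6,7,8}→90  {1,4,5,6,7,8}→40  {2,3,4,5,7,8}→40  {2,3,5,6,7,8}→90  {3,4,5,6,7,8}→80
  7 left: {0,1,2,3,5,6,7}→42  {0,1,2,3,6,7,8}→42  {1,2,3,5,6,7,8}→252  {1,3,4,5,6,7,8}→210  {2,3,4,5,6,7,8}→210
  placing 0:m first → 672 extensions
  placing 4:j first → 336 extensions
total linear extensions = 1008

1008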